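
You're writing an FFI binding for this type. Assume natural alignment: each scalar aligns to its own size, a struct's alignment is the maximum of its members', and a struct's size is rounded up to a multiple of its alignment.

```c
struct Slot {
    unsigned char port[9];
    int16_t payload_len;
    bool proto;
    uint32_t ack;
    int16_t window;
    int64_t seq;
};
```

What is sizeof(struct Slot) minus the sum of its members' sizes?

@0: port [9B, align 1] → 9
+1 pad (align 2)
@10: payload_len [2B, align 2] → 12
@12: proto [1B, align 1] → 13
+3 pad (align 4)
@16: ack [4B, align 4] → 20
@20: window [2B, align 2] → 22
+2 pad (align 8)
@24: seq [8B, align 8] → 32
size 32, align 8
data bytes 26, size 32 → padding 6

6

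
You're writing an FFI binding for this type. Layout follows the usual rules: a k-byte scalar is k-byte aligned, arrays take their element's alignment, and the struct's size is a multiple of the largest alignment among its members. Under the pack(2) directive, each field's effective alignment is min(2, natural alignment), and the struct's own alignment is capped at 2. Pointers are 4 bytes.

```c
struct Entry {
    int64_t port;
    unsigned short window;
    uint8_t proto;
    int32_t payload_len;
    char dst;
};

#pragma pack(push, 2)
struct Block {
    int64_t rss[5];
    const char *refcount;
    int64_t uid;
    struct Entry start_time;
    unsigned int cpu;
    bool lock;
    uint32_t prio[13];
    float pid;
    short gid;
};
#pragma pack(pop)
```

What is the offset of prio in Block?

82

Entry: 0..8  port  (8B, 8-aligned); 8..10  window  (2B, 2-aligned); 10..11  proto  (1B, 1-aligned); 11..12  -- padding (1B); 12..16  payload_len  (4B, 4-aligned); 16..17  dst  (1B, 1-aligned); 17..24  -- tail padding (7B); sizeof = 24, alignof = 8
0..40  rss  (40B, 2-aligned)
40..44  refcount  (4B, 2-aligned)
44..52  uid  (8B, 2-aligned)
52..76  start_time  (24B, 2-aligned)
76..80  cpu  (4B, 2-aligned)
80..81  lock  (1B, 1-aligned)
81..82  -- padding (1B)
82..134  prio  (52B, 2-aligned)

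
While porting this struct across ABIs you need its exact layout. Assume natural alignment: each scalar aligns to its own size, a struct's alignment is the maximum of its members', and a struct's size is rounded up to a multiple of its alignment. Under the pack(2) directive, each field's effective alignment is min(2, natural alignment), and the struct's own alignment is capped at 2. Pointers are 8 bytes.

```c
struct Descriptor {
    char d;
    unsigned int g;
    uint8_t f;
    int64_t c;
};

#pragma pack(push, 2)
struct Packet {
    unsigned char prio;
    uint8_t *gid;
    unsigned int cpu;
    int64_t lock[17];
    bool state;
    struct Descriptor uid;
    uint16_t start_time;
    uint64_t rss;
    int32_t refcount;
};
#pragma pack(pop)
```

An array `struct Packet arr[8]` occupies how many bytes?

Descriptor: @0: d [1B, align 1] → 1; +3 pad (align 4); @4: g [4B, align 4] → 8; @8: f [1B, align 1] → 9; +7 pad (align 8); @16: c [8B, align 8] → 24; size 24, align 8
@0: prio [1B, align 1] → 1
+1 pad (align 2)
@2: gid [8B, align 2] → 10
@10: cpu [4B, align 2] → 14
@14: lock [136B, align 2] → 150
@150: state [1B, align 1] → 151
+1 pad (align 2)
@152: uid [24B, align 2] → 176
@176: start_time [2B, align 2] → 178
@178: rss [8B, align 2] → 186
@186: refcount [4B, align 2] → 190
size 190, align 2
array of 8: 8 × 190 = 1520

1520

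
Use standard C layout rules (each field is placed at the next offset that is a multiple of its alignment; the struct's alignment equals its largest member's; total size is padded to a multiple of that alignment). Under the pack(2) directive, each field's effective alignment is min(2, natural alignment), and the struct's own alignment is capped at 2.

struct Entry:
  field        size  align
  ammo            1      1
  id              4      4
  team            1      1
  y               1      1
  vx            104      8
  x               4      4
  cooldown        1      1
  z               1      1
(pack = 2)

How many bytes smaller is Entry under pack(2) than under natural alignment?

10

natural layout:
  ammo at 0 (size 1, align 1) → ends 1
  pad 3 to align 4 for id
  id at 4 (size 4, align 4) → ends 8
  team at 8 (size 1, align 1) → ends 9
  y at 9 (size 1, align 1) → ends 10
  pad 6 to align 8 for vx
  vx at 16 (size 104, align 8) → ends 120
  x at 120 (size 4, align 4) → ends 124
  cooldown at 124 (size 1, align 1) → ends 125
  z at 125 (size 1, align 1) → ends 126
  tail pad 2 to reach multiple of 8
  total 128 bytes, alignment 8
packed(2) layout:
  ammo at 0 (size 1, align 1) → ends 1
  pad 1 to align 2 for id
  id at 2 (size 4, align 2) → ends 6
  team at 6 (size 1, align 1) → ends 7
  y at 7 (size 1, align 1) → ends 8
  vx at 8 (size 104, align 2) → ends 112
  x at 112 (size 4, align 2) → ends 116
  cooldown at 116 (size 1, align 1) → ends 117
  z at 117 (size 1, align 1) → ends 118
  total 118 bytes, alignment 2
128 − 118 = 10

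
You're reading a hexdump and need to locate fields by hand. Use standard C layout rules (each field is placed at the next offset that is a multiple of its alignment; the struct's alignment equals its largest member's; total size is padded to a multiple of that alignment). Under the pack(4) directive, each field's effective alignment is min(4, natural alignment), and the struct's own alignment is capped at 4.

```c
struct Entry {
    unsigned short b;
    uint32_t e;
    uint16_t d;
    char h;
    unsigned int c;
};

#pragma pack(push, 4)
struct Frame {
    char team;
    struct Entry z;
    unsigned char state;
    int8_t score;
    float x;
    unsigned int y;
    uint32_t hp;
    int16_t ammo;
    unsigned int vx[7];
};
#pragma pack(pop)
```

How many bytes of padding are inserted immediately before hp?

Entry: b at 0 (size 2, align 2) → ends 2; pad 2 to align 4 for e; e at 4 (size 4, align 4) → ends 8; d at 8 (size 2, align 2) → ends 10; h at 10 (size 1, align 1) → ends 11; pad 1 to align 4 for c; c at 12 (size 4, align 4) → ends 16; total 16 bytes, alignment 4
team at 0 (size 1, align 1) → ends 1
pad 3 to align 4 for z
z at 4 (size 16, align 4) → ends 20
state at 20 (size 1, align 1) → ends 21
score at 21 (size 1, align 1) → ends 22
pad 2 to align 4 for x
x at 24 (size 4, align 4) → ends 28
y at 28 (size 4, align 4) → ends 32
hp at 32 (size 4, align 4) → ends 36

0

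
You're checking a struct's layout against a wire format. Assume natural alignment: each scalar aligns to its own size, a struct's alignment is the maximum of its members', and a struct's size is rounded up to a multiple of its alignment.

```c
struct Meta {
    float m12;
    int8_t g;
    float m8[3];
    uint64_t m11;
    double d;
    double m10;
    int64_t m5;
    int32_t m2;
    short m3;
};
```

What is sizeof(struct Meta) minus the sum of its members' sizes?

9

0..4  m12  (4B, 4-aligned)
4..5  g  (1B, 1-aligned)
5..8  -- padding (3B)
8..20  m8  (12B, 4-aligned)
20..24  -- padding (4B)
24..32  m11  (8B, 8-aligned)
32..40  d  (8B, 8-aligned)
40..48  m10  (8B, 8-aligned)
48..56  m5  (8B, 8-aligned)
56..60  m2  (4B, 4-aligned)
60..62  m3  (2B, 2-aligned)
62..64  -- tail padding (2B)
sizeof = 64, alignof = 8
data bytes 55, size 64 → padding 9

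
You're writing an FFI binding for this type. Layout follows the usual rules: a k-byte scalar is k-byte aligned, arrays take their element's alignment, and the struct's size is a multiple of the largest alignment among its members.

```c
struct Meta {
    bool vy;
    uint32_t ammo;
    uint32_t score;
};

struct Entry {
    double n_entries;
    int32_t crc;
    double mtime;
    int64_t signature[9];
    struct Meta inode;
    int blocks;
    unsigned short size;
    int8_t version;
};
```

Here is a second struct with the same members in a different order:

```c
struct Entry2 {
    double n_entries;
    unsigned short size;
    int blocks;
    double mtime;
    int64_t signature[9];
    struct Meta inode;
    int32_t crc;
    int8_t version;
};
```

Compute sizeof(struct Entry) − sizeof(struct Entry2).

0

Meta: vy at 0 (size 1, align 1) → ends 1; pad 3 to align 4 for ammo; ammo at 4 (size 4, align 4) → ends 8; score at 8 (size 4, align 4) → ends 12; total 12 bytes, alignment 4
n_entries at 0 (size 8, align 8) → ends 8
crc at 8 (size 4, align 4) → ends 12
pad 4 to align 8 for mtime
mtime at 16 (size 8, align 8) → ends 24
signature at 24 (size 72, align 8) → ends 96
inode at 96 (size 12, align 4) → ends 108
blocks at 108 (size 4, align 4) → ends 112
size at 112 (size 2, align 2) → ends 114
version at 114 (size 1, align 1) → ends 115
tail pad 5 to reach multiple of 8
total 120 bytes, alignment 8
— Entry2 —
n_entries at 0 (size 8, align 8) → ends 8
size at 8 (size 2, align 2) → ends 10
pad 2 to align 4 for blocks
blocks at 12 (size 4, align 4) → ends 16
mtime at 16 (size 8, align 8) → ends 24
signature at 24 (size 72, align 8) → ends 96
inode at 96 (size 12, align 4) → ends 108
crc at 108 (size 4, align 4) → ends 112
version at 112 (size 1, align 1) → ends 113
tail pad 7 to reach multiple of 8
total 120 bytes, alignment 8
120 − 120 = 0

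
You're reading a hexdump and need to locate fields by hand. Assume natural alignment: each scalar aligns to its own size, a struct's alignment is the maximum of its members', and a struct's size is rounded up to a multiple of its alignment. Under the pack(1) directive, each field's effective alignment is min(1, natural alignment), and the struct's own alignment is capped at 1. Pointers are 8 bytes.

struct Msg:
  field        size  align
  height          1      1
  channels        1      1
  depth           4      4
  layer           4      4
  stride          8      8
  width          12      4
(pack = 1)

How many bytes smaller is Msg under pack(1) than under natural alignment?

10

natural layout:
  @0: height [1B, align 1] → 1
  @1: channels [1B, align 1] → 2
  +2 pad (align 4)
  @4: depth [4B, align 4] → 8
  @8: layer [4B, align 4] → 12
  +4 pad (align 8)
  @16: stride [8B, align 8] → 24
  @24: width [12B, align 4] → 36
  +4 tail pad (align 8)
  size 40, align 8
packed(1) layout:
  @0: height [1B, align 1] → 1
  @1: channels [1B, align 1] → 2
  @2: depth [4B, align 1] → 6
  @6: layer [4B, align 1] → 10
  @10: stride [8B, align 1] → 18
  @18: width [12B, align 1] → 30
  size 30, align 1
40 − 30 = 10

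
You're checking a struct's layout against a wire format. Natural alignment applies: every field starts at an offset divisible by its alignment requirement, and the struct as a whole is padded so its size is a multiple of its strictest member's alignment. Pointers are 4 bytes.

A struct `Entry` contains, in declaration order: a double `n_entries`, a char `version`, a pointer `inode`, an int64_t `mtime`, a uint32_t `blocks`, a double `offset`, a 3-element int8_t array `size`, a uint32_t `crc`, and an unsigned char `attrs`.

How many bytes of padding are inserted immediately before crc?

@0: n_entries [8B, align 8] → 8
@8: version [1B, align 1] → 9
+3 pad (align 4)
@12: inode [4B, align 4] → 16
@16: mtime [8B, align 8] → 24
@24: blocks [4B, align 4] → 28
+4 pad (align 8)
@32: offset [8B, align 8] → 40
@40: size [3B, align 1] → 43
+1 pad (align 4)
@44: crc [4B, align 4] → 48

1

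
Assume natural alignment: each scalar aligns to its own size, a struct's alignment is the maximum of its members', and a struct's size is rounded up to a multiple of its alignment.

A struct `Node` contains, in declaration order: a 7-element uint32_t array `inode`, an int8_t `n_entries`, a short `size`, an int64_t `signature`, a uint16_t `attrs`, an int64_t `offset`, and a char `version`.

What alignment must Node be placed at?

member alignments: inode=4, n_entries=1, size=2, signature=8, attrs=2, offset=8, version=1
max = 8

8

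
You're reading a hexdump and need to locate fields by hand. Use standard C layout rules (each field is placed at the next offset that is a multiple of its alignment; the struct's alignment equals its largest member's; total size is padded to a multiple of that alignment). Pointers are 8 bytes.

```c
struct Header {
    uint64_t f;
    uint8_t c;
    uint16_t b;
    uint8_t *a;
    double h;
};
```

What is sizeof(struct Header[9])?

288

@0: f [8B, align 8] → 8
@8: c [1B, align 1] → 9
+1 pad (align 2)
@10: b [2B, align 2] → 12
+4 pad (align 8)
@16: a [8B, align 8] → 24
@24: h [8B, align 8] → 32
size 32, align 8
array of 9: 9 × 32 = 288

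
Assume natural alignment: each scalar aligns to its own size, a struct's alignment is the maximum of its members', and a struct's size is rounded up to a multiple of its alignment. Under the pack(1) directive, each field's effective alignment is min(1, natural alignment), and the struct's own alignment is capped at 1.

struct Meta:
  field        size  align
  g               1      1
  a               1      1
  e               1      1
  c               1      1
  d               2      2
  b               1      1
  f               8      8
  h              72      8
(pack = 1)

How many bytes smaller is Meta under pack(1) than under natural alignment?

1

natural layout:
  @0: g [1B, align 1] → 1
  @1: a [1B, align 1] → 2
  @2: e [1B, align 1] → 3
  @3: c [1B, align 1] → 4
  @4: d [2B, align 2] → 6
  @6: b [1B, align 1] → 7
  +1 pad (align 8)
  @8: f [8B, align 8] → 16
  @16: h [72B, align 8] → 88
  size 88, align 8
packed(1) layout:
  @0: g [1B, align 1] → 1
  @1: a [1B, align 1] → 2
  @2: e [1B, align 1] → 3
  @3: c [1B, align 1] → 4
  @4: d [2B, align 1] → 6
  @6: b [1B, align 1] → 7
  @7: f [8B, align 1] → 15
  @15: h [72B, align 1] → 87
  size 87, align 1
88 − 87 = 1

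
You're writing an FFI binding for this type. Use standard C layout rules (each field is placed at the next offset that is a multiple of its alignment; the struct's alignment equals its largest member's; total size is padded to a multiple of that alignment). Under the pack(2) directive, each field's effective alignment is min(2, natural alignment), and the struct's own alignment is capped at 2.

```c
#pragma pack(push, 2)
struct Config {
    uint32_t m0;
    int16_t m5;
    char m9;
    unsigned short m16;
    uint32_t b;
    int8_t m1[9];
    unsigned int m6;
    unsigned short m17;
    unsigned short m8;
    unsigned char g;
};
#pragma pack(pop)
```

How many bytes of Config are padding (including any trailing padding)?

m0 at 0 (size 4, align 2) → ends 4
m5 at 4 (size 2, align 2) → ends 6
m9 at 6 (size 1, align 1) → ends 7
pad 1 to align 2 for m16
m16 at 8 (size 2, align 2) → ends 10
b at 10 (size 4, align 2) → ends 14
m1 at 14 (size 9, align 1) → ends 23
pad 1 to align 2 for m6
m6 at 24 (size 4, align 2) → ends 28
m17 at 28 (size 2, align 2) → ends 30
m8 at 30 (size 2, align 2) → ends 32
g at 32 (size 1, align 1) → ends 33
tail pad 1 to reach multiple of 2
total 34 bytes, alignment 2
data bytes 31, size 34 → padding 3

3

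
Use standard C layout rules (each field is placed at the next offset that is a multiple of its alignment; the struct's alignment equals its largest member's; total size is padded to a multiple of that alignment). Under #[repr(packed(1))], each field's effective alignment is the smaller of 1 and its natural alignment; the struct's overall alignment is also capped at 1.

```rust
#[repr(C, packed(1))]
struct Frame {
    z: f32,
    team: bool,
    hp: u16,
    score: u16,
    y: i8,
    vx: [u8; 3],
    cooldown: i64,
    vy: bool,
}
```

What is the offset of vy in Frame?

21

@0: z [4B, align 1] → 4
@4: team [1B, align 1] → 5
@5: hp [2B, align 1] → 7
@7: score [2B, align 1] → 9
@9: y [1B, align 1] → 10
@10: vx [3B, align 1] → 13
@13: cooldown [8B, align 1] → 21
@21: vy [1B, align 1] → 22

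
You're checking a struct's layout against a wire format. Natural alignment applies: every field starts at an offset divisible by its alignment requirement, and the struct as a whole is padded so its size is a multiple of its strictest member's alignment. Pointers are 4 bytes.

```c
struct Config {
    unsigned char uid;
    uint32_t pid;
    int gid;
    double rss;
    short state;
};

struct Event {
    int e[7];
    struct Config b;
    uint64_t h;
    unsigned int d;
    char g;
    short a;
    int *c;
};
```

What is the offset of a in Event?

78

Config: 0..1  uid  (1B, 1-aligned); 1..4  -- padding (3B); 4..8  pid  (4B, 4-aligned); 8..12  gid  (4B, 4-aligned); 12..16  -- padding (4B); 16..24  rss  (8B, 8-aligned); 24..26  state  (2B, 2-aligned); 26..32  -- tail padding (6B); sizeof = 32, alignof = 8
0..28  e  (28B, 4-aligned)
28..32  -- padding (4B)
32..64  b  (32B, 8-aligned)
64..72  h  (8B, 8-aligned)
72..76  d  (4B, 4-aligned)
76..77  g  (1B, 1-aligned)
77..78  -- padding (1B)
78..80  a  (2B, 2-aligned)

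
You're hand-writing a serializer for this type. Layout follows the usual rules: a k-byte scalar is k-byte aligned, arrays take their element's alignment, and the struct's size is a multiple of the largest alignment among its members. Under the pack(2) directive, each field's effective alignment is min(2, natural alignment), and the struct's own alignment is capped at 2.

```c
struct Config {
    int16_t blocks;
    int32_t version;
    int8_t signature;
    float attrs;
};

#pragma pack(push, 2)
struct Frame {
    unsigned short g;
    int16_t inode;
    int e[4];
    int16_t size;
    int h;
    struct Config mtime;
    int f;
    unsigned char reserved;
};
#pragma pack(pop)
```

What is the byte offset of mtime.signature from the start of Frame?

Config: 0..2  blocks  (2B, 2-aligned); 2..4  -- padding (2B); 4..8  version  (4B, 4-aligned); 8..9  signature  (1B, 1-aligned); 9..12  -- padding (3B); 12..16  attrs  (4B, 4-aligned); sizeof = 16, alignof = 4
0..2  g  (2B, 2-aligned)
2..4  inode  (2B, 2-aligned)
4..20  e  (16B, 2-aligned)
20..22  size  (2B, 2-aligned)
22..26  h  (4B, 2-aligned)
26..42  mtime  (16B, 2-aligned)
within Config: signature at 8
26 + 8 = 34

34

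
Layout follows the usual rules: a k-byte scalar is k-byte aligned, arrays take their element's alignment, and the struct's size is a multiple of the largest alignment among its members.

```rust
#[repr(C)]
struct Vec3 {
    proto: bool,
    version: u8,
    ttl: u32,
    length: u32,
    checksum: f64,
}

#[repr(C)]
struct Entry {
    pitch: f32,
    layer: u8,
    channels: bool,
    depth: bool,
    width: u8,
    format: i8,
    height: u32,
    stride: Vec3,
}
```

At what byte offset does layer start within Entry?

Vec3: @0: proto [1B, align 1] → 1; @1: version [1B, align 1] → 2; +2 pad (align 4); @4: ttl [4B, align 4] → 8; @8: length [4B, align 4] → 12; +4 pad (align 8); @16: checksum [8B, align 8] → 24; size 24, align 8
@0: pitch [4B, align 4] → 4
@4: layer [1B, align 1] → 5

4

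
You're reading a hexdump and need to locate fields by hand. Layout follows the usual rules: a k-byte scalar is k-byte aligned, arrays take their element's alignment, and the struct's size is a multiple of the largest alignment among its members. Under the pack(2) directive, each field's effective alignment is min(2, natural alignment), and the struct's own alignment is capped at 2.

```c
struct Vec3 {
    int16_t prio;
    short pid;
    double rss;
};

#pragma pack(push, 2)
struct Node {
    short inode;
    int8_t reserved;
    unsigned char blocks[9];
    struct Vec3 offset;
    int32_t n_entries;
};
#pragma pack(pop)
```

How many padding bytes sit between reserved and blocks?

Vec3: prio at 0 (size 2, align 2) → ends 2; pid at 2 (size 2, align 2) → ends 4; pad 4 to align 8 for rss; rss at 8 (size 8, align 8) → ends 16; total 16 bytes, alignment 8
inode at 0 (size 2, align 2) → ends 2
reserved at 2 (size 1, align 1) → ends 3
blocks at 3 (size 9, align 1) → ends 12

0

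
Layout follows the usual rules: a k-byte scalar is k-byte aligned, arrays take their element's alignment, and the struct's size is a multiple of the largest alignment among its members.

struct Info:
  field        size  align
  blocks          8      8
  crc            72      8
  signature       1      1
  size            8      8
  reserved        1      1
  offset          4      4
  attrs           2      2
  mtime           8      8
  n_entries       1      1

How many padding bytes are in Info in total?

0..8  blocks  (8B, 8-aligned)
8..80  crc  (72B, 8-aligned)
80..81  signature  (1B, 1-aligned)
81..88  -- padding (7B)
88..96  size  (8B, 8-aligned)
96..97  reserved  (1B, 1-aligned)
97..100  -- padding (3B)
100..104  offset  (4B, 4-aligned)
104..106  attrs  (2B, 2-aligned)
106..112  -- padding (6B)
112..120  mtime  (8B, 8-aligned)
120..121  n_entries  (1B, 1-aligned)
121..128  -- tail padding (7B)
sizeof = 128, alignof = 8
data bytes 105, size 128 → padding 23

23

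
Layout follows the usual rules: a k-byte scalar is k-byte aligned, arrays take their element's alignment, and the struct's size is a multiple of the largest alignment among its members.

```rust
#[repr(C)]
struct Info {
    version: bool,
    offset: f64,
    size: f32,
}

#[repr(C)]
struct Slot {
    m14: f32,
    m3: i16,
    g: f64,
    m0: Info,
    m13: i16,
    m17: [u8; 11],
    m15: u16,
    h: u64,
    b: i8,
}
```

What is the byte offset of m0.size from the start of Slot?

32

Info: 0..1  version  (1B, 1-aligned); 1..8  -- padding (7B); 8..16  offset  (8B, 8-aligned); 16..20  size  (4B, 4-aligned); 20..24  -- tail padding (4B); sizeof = 24, alignof = 8
0..4  m14  (4B, 4-aligned)
4..6  m3  (2B, 2-aligned)
6..8  -- padding (2B)
8..16  g  (8B, 8-aligned)
16..40  m0  (24B, 8-aligned)
within Info: size at 16
16 + 16 = 32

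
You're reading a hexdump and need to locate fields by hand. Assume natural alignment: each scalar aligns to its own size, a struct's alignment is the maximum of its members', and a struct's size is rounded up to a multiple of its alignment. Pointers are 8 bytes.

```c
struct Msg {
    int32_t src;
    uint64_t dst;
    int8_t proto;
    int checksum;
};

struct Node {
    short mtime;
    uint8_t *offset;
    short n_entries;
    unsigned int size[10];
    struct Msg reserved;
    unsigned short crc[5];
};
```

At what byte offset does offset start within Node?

8

Msg: 0..4  src  (4B, 4-aligned); 4..8  -- padding (4B); 8..16  dst  (8B, 8-aligned); 16..17  proto  (1B, 1-aligned); 17..20  -- padding (3B); 20..24  checksum  (4B, 4-aligned); sizeof = 24, alignof = 8
0..2  mtime  (2B, 2-aligned)
2..8  -- padding (6B)
8..16  offset  (8B, 8-aligned)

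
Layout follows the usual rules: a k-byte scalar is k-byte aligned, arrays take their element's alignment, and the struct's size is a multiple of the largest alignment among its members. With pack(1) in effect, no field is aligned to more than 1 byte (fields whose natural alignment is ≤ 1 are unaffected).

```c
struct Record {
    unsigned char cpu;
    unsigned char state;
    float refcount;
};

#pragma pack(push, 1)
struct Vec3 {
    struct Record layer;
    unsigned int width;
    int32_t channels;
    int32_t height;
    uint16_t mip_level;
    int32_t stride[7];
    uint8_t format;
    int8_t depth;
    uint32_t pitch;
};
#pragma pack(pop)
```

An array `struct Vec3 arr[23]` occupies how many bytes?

1288

Record: cpu at 0 (size 1, align 1) → ends 1; state at 1 (size 1, align 1) → ends 2; pad 2 to align 4 for refcount; refcount at 4 (size 4, align 4) → ends 8; total 8 bytes, alignment 4
layer at 0 (size 8, align 1) → ends 8
width at 8 (size 4, align 1) → ends 12
channels at 12 (size 4, align 1) → ends 16
height at 16 (size 4, align 1) → ends 20
mip_level at 20 (size 2, align 1) → ends 22
stride at 22 (size 28, align 1) → ends 50
format at 50 (size 1, align 1) → ends 51
depth at 51 (size 1, align 1) → ends 52
pitch at 52 (size 4, align 1) → ends 56
total 56 bytes, alignment 1
array of 23: 23 × 56 = 1288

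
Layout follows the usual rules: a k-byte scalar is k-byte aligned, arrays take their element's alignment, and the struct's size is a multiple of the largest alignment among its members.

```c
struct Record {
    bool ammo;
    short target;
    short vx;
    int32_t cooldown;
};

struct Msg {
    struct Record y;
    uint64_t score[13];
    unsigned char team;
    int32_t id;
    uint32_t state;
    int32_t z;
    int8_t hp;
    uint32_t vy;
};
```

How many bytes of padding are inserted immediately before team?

0

Record: ammo at 0 (size 1, align 1) → ends 1; pad 1 to align 2 for target; target at 2 (size 2, align 2) → ends 4; vx at 4 (size 2, align 2) → ends 6; pad 2 to align 4 for cooldown; cooldown at 8 (size 4, align 4) → ends 12; total 12 bytes, alignment 4
y at 0 (size 12, align 4) → ends 12
pad 4 to align 8 for score
score at 16 (size 104, align 8) → ends 120
team at 120 (size 1, align 1) → ends 121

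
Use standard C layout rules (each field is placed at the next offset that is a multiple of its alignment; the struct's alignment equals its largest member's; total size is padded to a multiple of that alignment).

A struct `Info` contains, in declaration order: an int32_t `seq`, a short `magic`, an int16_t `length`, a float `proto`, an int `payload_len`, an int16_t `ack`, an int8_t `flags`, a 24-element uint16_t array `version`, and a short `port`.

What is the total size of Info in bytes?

72 bytes

@0: seq [4B, align 4] → 4
@4: magic [2B, align 2] → 6
@6: length [2B, align 2] → 8
@8: proto [4B, align 4] → 12
@12: payload_len [4B, align 4] → 16
@16: ack [2B, align 2] → 18
@18: flags [1B, align 1] → 19
+1 pad (align 2)
@20: version [48B, align 2] → 68
@68: port [2B, align 2] → 70
+2 tail pad (align 4)
size 72, align 4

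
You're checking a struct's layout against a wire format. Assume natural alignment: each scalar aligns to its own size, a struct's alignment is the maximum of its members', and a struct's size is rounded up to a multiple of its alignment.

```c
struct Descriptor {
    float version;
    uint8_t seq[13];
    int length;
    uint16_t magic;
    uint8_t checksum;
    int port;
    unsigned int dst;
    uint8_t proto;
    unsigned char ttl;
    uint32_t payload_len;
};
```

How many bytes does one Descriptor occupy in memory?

0..4  version  (4B, 4-aligned)
4..17  seq  (13B, 1-aligned)
17..20  -- padding (3B)
20..24  length  (4B, 4-aligned)
24..26  magic  (2B, 2-aligned)
26..27  checksum  (1B, 1-aligned)
27..28  -- padding (1B)
28..32  port  (4B, 4-aligned)
32..36  dst  (4B, 4-aligned)
36..37  proto  (1B, 1-aligned)
37..38  ttl  (1B, 1-aligned)
38..40  -- padding (2B)
40..44  payload_len  (4B, 4-aligned)
sizeof = 44, alignof = 4

44 bytes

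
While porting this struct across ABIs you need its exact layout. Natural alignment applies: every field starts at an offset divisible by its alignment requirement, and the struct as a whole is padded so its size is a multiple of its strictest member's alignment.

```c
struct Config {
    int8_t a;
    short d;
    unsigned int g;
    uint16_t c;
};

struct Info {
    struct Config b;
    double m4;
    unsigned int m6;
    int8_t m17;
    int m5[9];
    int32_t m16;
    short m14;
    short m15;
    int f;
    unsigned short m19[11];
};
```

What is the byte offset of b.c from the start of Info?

8

Config: 0..1  a  (1B, 1-aligned); 1..2  -- padding (1B); 2..4  d  (2B, 2-aligned); 4..8  g  (4B, 4-aligned); 8..10  c  (2B, 2-aligned); 10..12  -- tail padding (2B); sizeof = 12, alignof = 4
0..12  b  (12B, 4-aligned)
within Config: c at 8
0 + 8 = 8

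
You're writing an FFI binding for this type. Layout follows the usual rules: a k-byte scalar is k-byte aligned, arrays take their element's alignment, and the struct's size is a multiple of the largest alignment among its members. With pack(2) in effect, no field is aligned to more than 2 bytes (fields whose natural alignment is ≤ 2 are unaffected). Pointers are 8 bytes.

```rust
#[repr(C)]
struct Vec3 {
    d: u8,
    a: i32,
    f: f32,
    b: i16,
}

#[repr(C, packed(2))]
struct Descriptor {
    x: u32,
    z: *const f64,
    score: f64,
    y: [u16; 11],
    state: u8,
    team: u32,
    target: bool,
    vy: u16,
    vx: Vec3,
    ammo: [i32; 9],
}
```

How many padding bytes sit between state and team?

1

Vec3: 0..1  d  (1B, 1-aligned); 1..4  -- padding (3B); 4..8  a  (4B, 4-aligned); 8..12  f  (4B, 4-aligned); 12..14  b  (2B, 2-aligned); 14..16  -- tail padding (2B); sizeof = 16, alignof = 4
0..4  x  (4B, 2-aligned)
4..12  z  (8B, 2-aligned)
12..20  score  (8B, 2-aligned)
20..42  y  (22B, 2-aligned)
42..43  state  (1B, 1-aligned)
43..44  -- padding (1B)
44..48  team  (4B, 2-aligned)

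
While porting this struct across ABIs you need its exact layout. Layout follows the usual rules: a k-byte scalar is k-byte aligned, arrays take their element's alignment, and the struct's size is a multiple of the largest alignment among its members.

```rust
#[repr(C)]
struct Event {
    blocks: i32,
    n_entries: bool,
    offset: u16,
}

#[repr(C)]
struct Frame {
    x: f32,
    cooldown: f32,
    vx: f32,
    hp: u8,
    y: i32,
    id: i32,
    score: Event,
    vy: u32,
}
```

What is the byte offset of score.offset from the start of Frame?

Event: 0..4  blocks  (4B, 4-aligned); 4..5  n_entries  (1B, 1-aligned); 5..6  -- padding (1B); 6..8  offset  (2B, 2-aligned); sizeof = 8, alignof = 4
0..4  x  (4B, 4-aligned)
4..8  cooldown  (4B, 4-aligned)
8..12  vx  (4B, 4-aligned)
12..13  hp  (1B, 1-aligned)
13..16  -- padding (3B)
16..20  y  (4B, 4-aligned)
20..24  id  (4B, 4-aligned)
24..32  score  (8B, 4-aligned)
within Event: offset at 6
24 + 6 = 30

30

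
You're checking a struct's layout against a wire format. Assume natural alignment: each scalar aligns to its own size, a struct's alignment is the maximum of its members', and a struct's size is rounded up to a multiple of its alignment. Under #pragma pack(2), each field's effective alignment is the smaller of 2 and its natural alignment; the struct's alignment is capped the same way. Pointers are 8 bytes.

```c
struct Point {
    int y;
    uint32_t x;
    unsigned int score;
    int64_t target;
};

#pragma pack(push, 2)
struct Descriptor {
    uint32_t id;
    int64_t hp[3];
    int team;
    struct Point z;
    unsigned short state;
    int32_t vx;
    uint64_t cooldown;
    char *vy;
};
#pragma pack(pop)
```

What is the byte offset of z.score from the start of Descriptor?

Point: 0..4  y  (4B, 4-aligned); 4..8  x  (4B, 4-aligned); 8..12  score  (4B, 4-aligned); 12..16  -- padding (4B); 16..24  target  (8B, 8-aligned); sizeof = 24, alignof = 8
0..4  id  (4B, 2-aligned)
4..28  hp  (24B, 2-aligned)
28..32  team  (4B, 2-aligned)
32..56  z  (24B, 2-aligned)
within Point: score at 8
32 + 8 = 40

40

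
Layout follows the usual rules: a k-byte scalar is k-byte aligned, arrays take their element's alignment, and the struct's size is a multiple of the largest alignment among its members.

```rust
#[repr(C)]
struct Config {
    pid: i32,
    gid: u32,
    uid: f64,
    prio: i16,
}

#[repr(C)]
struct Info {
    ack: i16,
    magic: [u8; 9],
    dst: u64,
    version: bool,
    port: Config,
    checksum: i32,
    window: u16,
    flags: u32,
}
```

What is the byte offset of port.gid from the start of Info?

Config: pid at 0 (size 4, align 4) → ends 4; gid at 4 (size 4, align 4) → ends 8; uid at 8 (size 8, align 8) → ends 16; prio at 16 (size 2, align 2) → ends 18; tail pad 6 to reach multiple of 8; total 24 bytes, alignment 8
ack at 0 (size 2, align 2) → ends 2
magic at 2 (size 9, align 1) → ends 11
pad 5 to align 8 for dst
dst at 16 (size 8, align 8) → ends 24
version at 24 (size 1, align 1) → ends 25
pad 7 to align 8 for port
port at 32 (size 24, align 8) → ends 56
within Config: gid at 4
32 + 4 = 36

36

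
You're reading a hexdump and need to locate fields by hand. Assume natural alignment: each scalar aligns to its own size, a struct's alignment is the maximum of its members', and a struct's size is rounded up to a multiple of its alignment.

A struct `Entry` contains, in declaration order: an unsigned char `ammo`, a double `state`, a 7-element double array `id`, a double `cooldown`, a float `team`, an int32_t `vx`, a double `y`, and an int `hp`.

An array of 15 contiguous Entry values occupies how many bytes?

1560

0..1  ammo  (1B, 1-aligned)
1..8  -- padding (7B)
8..16  state  (8B, 8-aligned)
16..72  id  (56B, 8-aligned)
72..80  cooldown  (8B, 8-aligned)
80..84  team  (4B, 4-aligned)
84..88  vx  (4B, 4-aligned)
88..96  y  (8B, 8-aligned)
96..100  hp  (4B, 4-aligned)
100..104  -- tail padding (4B)
sizeof = 104, alignof = 8
array of 15: 15 × 104 = 1560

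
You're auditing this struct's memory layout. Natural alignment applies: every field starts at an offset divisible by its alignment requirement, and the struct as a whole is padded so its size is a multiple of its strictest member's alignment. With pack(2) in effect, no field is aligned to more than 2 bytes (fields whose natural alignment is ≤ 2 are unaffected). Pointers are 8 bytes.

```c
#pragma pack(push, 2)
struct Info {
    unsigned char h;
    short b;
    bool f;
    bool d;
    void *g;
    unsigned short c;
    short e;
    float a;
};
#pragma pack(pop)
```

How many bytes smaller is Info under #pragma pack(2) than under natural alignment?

2

natural layout:
  h at 0 (size 1, align 1) → ends 1
  pad 1 to align 2 for b
  b at 2 (size 2, align 2) → ends 4
  f at 4 (size 1, align 1) → ends 5
  d at 5 (size 1, align 1) → ends 6
  pad 2 to align 8 for g
  g at 8 (size 8, align 8) → ends 16
  c at 16 (size 2, align 2) → ends 18
  e at 18 (size 2, align 2) → ends 20
  a at 20 (size 4, align 4) → ends 24
  total 24 bytes, alignment 8
packed(2) layout:
  h at 0 (size 1, align 1) → ends 1
  pad 1 to align 2 for b
  b at 2 (size 2, align 2) → ends 4
  f at 4 (size 1, align 1) → ends 5
  d at 5 (size 1, align 1) → ends 6
  g at 6 (size 8, align 2) → ends 14
  c at 14 (size 2, align 2) → ends 16
  e at 16 (size 2, align 2) → ends 18
  a at 18 (size 4, align 2) → ends 22
  total 22 bytes, alignment 2
24 − 22 = 2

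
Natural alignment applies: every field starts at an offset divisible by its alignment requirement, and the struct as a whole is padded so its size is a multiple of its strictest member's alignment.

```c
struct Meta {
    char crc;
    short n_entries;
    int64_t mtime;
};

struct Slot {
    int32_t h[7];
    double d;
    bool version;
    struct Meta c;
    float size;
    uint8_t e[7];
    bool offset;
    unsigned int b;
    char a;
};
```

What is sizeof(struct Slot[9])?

Meta: crc at 0 (size 1, align 1) → ends 1; pad 1 to align 2 for n_entries; n_entries at 2 (size 2, align 2) → ends 4; pad 4 to align 8 for mtime; mtime at 8 (size 8, align 8) → ends 16; total 16 bytes, alignment 8
h at 0 (size 28, align 4) → ends 28
pad 4 to align 8 for d
d at 32 (size 8, align 8) → ends 40
version at 40 (size 1, align 1) → ends 41
pad 7 to align 8 for c
c at 48 (size 16, align 8) → ends 64
size at 64 (size 4, align 4) → ends 68
e at 68 (size 7, align 1) → ends 75
offset at 75 (size 1, align 1) → ends 76
b at 76 (size 4, align 4) → ends 80
a at 80 (size 1, align 1) → ends 81
tail pad 7 to reach multiple of 8
total 88 bytes, alignment 8
array of 9: 9 × 88 = 792

792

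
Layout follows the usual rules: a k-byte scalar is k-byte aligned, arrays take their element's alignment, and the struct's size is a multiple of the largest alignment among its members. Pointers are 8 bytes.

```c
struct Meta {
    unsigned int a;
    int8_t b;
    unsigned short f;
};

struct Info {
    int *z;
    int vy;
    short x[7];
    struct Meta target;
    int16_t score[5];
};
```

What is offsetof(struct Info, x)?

Meta: 0..4  a  (4B, 4-aligned); 4..5  b  (1B, 1-aligned); 5..6  -- padding (1B); 6..8  f  (2B, 2-aligned); sizeof = 8, alignof = 4
0..8  z  (8B, 8-aligned)
8..12  vy  (4B, 4-aligned)
12..26  x  (14B, 2-aligned)

12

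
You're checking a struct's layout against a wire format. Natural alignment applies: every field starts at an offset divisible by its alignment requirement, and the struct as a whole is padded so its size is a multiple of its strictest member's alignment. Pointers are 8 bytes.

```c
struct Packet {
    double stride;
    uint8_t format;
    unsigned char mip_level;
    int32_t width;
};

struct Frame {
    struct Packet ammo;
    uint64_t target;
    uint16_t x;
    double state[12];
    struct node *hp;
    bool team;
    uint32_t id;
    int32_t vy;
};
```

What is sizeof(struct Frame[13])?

Packet: stride at 0 (size 8, align 8) → ends 8; format at 8 (size 1, align 1) → ends 9; mip_level at 9 (size 1, align 1) → ends 10; pad 2 to align 4 for width; width at 12 (size 4, align 4) → ends 16; total 16 bytes, alignment 8
ammo at 0 (size 16, align 8) → ends 16
target at 16 (size 8, align 8) → ends 24
x at 24 (size 2, align 2) → ends 26
pad 6 to align 8 for state
state at 32 (size 96, align 8) → ends 128
hp at 128 (size 8, align 8) → ends 136
team at 136 (size 1, align 1) → ends 137
pad 3 to align 4 for id
id at 140 (size 4, align 4) → ends 144
vy at 144 (size 4, align 4) → ends 148
tail pad 4 to reach multiple of 8
total 152 bytes, alignment 8
array of 13: 13 × 152 = 1976

1976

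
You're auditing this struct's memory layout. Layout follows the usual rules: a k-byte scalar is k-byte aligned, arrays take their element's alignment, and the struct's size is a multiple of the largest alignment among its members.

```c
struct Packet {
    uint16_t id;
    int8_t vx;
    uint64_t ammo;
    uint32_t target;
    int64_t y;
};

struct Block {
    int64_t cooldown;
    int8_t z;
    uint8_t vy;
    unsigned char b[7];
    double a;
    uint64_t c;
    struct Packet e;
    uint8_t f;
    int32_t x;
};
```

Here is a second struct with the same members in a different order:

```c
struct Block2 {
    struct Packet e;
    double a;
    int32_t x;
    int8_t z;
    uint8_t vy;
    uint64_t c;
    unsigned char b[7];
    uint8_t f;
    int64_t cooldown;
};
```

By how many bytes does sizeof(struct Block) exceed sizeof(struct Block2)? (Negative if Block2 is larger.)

Packet: id at 0 (size 2, align 2) → ends 2; vx at 2 (size 1, align 1) → ends 3; pad 5 to align 8 for ammo; ammo at 8 (size 8, align 8) → ends 16; target at 16 (size 4, align 4) → ends 20; pad 4 to align 8 for y; y at 24 (size 8, align 8) → ends 32; total 32 bytes, alignment 8
cooldown at 0 (size 8, align 8) → ends 8
z at 8 (size 1, align 1) → ends 9
vy at 9 (size 1, align 1) → ends 10
b at 10 (size 7, align 1) → ends 17
pad 7 to align 8 for a
a at 24 (size 8, align 8) → ends 32
c at 32 (size 8, align 8) → ends 40
e at 40 (size 32, align 8) → ends 72
f at 72 (size 1, align 1) → ends 73
pad 3 to align 4 for x
x at 76 (size 4, align 4) → ends 80
total 80 bytes, alignment 8
— Block2 —
e at 0 (size 32, align 8) → ends 32
a at 32 (size 8, align 8) → ends 40
x at 40 (size 4, align 4) → ends 44
z at 44 (size 1, align 1) → ends 45
vy at 45 (size 1, align 1) → ends 46
pad 2 to align 8 for c
c at 48 (size 8, align 8) → ends 56
b at 56 (size 7, align 1) → ends 63
f at 63 (size 1, align 1) → ends 64
cooldown at 64 (size 8, align 8) → ends 72
total 72 bytes, alignment 8
80 − 72 = 8

8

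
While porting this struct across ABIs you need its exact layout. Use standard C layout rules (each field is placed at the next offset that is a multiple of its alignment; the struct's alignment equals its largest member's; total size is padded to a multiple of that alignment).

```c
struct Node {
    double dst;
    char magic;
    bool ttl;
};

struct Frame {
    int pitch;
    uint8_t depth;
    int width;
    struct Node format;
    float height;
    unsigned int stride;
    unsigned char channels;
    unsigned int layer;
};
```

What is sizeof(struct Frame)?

Node: 0..8  dst  (8B, 8-aligned); 8..9  magic  (1B, 1-aligned); 9..10  ttl  (1B, 1-aligned); 10..16  -- tail padding (6B); sizeof = 16, alignof = 8
0..4  pitch  (4B, 4-aligned)
4..5  depth  (1B, 1-aligned)
5..8  -- padding (3B)
8..12  width  (4B, 4-aligned)
12..16  -- padding (4B)
16..32  format  (16B, 8-aligned)
32..36  height  (4B, 4-aligned)
36..40  stride  (4B, 4-aligned)
40..41  channels  (1B, 1-aligned)
41..44  -- padding (3B)
44..48  layer  (4B, 4-aligned)
sizeof = 48, alignof = 8

48 bytes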